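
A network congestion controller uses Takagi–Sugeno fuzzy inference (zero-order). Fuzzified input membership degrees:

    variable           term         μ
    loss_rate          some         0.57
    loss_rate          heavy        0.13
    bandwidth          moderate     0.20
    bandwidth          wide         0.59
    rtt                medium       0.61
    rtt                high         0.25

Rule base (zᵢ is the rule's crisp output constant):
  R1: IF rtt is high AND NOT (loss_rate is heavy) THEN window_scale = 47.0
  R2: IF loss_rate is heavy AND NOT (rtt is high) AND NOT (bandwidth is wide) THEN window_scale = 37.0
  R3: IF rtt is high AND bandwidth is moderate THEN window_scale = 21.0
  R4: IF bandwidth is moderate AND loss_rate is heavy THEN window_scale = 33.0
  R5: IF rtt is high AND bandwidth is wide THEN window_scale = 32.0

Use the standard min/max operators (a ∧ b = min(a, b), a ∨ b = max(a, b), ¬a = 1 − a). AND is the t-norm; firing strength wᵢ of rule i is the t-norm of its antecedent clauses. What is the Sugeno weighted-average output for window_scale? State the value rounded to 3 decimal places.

34.427

R1 (z=47.0): high=0.25, ¬heavy=1−0.13=0.87; AND[min(a, b)] → w = 0.25
R2 (z=37.0): heavy=0.13, ¬high=1−0.25=0.75, ¬wide=1−0.59=0.41; AND[min(a, b)] → w = 0.13
R3 (z=21.0): high=0.25, moderate=0.20; AND[min(a, b)] → w = 0.20
R4 (z=33.0): moderate=0.20, heavy=0.13; AND[min(a, b)] → w = 0.13
R5 (z=32.0): high=0.25, wide=0.59; AND[min(a, b)] → w = 0.25
Weighted average = (0.25·47.0 + 0.13·37.0 + 0.20·21.0 + 0.13·33.0 + 0.25·32.0) / (0.25 + 0.13 + 0.20 + 0.13 + 0.25)
  = 33.0500 / 0.9600 = 34.427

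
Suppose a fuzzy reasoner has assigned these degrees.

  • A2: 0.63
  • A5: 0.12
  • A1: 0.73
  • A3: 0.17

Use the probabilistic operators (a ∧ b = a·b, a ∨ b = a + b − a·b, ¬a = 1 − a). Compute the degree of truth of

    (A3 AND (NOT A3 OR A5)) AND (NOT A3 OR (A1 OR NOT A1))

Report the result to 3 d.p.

0.140

NOT A3 = 1 − 0.1700 = 0.8300
NOT A3 OR A5 = a + b − a·b on (0.8300, 0.1200) = 0.8504
A3 AND (NOT A3 OR A5) = a·b on (0.1700, 0.8504) = 0.1446
NOT A3 = 1 − 0.1700 = 0.8300
NOT A1 = 1 − 0.7300 = 0.2700
A1 OR NOT A1 = a + b − a·b on (0.7300, 0.2700) = 0.8029
NOT A3 OR (A1 OR NOT A1) = a + b − a·b on (0.8300, 0.8029) = 0.9665
(A3 AND (NOT A3 OR A5)) AND (NOT A3 OR (A1 OR NOT A1)) = a·b on (0.1446, 0.9665) = 0.1397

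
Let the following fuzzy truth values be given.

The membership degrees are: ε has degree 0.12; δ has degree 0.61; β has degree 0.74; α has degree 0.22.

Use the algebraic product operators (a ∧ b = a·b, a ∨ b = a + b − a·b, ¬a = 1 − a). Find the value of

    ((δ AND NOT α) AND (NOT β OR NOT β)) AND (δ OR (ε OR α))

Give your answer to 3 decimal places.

NOT α = 1 − 0.2200 = 0.7800
δ AND NOT α = a·b on (0.6100, 0.7800) = 0.4758
NOT β = 1 − 0.7400 = 0.2600
NOT β = 1 − 0.7400 = 0.2600
NOT β OR NOT β = a + b − a·b on (0.2600, 0.2600) = 0.4524
(δ AND NOT α) AND (NOT β OR NOT β) = a·b on (0.4758, 0.4524) = 0.2153
ε OR α = a + b − a·b on (0.1200, 0.2200) = 0.3136
δ OR (ε OR α) = a + b − a·b on (0.6100, 0.3136) = 0.7323
((δ AND NOT α) AND (NOT β OR NOT β)) AND (δ OR (ε OR α)) = a·b on (0.2153, 0.7323) = 0.1576

0.158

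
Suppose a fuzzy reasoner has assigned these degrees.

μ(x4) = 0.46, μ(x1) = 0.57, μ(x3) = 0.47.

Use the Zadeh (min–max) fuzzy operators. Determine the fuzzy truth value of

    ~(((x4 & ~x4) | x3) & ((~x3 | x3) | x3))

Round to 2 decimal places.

0.53

~x4 = 1 − 0.46 = 0.54
x4 & ~x4 = min(a, b) on (0.46, 0.54) = 0.46
(x4 & ~x4) | x3 = max(a, b) on (0.46, 0.47) = 0.47
~x3 = 1 − 0.47 = 0.53
~x3 | x3 = max(a, b) on (0.53, 0.47) = 0.53
(~x3 | x3) | x3 = max(a, b) on (0.53, 0.47) = 0.53
((x4 & ~x4) | x3) & ((~x3 | x3) | x3) = min(a, b) on (0.47, 0.53) = 0.47
~(((x4 & ~x4) | x3) & ((~x3 | x3) | x3)) = 1 − 0.47 = 0.53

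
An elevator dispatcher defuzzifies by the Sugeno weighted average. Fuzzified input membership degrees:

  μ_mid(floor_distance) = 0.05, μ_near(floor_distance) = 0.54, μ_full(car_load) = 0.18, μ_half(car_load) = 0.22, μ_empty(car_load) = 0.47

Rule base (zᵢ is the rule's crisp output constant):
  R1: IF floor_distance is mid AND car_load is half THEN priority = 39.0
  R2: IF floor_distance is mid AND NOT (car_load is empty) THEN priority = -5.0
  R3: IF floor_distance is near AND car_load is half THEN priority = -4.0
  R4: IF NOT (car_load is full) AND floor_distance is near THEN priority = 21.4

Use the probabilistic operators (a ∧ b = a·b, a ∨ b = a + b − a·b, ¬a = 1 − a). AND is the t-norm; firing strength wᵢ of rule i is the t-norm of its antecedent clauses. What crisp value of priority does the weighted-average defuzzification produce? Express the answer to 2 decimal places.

15.52

R1 (z=39.0): mid=0.05, half=0.22; AND[a·b] → w = 0.0110
R2 (z=-5.0): mid=0.05, ¬empty=1−0.47=0.53; AND[a·b] → w = 0.0265
R3 (z=-4.0): near=0.54, half=0.22; AND[a·b] → w = 0.1188
R4 (z=21.4): ¬full=1−0.18=0.82, near=0.54; AND[a·b] → w = 0.4428
Weighted average = (0.0110·39.0 + 0.0265·-5.0 + 0.1188·-4.0 + 0.4428·21.4) / (0.0110 + 0.0265 + 0.1188 + 0.4428)
  = 9.2972 / 0.5991 = 15.52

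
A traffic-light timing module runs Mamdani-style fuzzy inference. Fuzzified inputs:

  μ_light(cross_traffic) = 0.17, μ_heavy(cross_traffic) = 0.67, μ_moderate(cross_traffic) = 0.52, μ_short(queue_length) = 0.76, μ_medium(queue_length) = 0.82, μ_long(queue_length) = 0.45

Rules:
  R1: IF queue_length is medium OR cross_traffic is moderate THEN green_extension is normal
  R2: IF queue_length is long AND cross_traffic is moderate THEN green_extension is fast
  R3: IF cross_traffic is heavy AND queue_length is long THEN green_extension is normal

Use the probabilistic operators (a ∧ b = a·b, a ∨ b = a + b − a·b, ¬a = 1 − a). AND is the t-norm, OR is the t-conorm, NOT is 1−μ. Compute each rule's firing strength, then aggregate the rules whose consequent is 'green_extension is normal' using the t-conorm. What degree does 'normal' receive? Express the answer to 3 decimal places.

R1: medium=0.82, moderate=0.52; OR[a + b − a·b] → w = 0.9136
R2: long=0.45, moderate=0.52; AND[a·b] → w = 0.2340
R3: heavy=0.67, long=0.45; AND[a·b] → w = 0.3015
Rules with consequent 'normal': {R1, R3} → strengths 0.9136, 0.3015
Aggregate via t-conorm [a + b − a·b]: 0.9396

0.940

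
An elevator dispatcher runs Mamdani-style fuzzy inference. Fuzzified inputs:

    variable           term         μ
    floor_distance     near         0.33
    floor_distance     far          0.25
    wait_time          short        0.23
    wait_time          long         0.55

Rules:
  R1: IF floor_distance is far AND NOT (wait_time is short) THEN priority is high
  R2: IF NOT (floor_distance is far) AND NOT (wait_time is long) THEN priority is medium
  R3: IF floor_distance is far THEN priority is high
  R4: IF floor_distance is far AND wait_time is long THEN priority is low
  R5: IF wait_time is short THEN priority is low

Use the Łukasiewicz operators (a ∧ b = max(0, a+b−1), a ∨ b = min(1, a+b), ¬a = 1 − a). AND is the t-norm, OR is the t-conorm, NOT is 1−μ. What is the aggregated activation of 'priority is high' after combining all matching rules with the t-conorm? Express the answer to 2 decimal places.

R1: far=0.25, ¬short=1−0.23=0.77; AND[max(0, a+b−1)] → w = 0.02
R2: ¬far=1−0.25=0.75, ¬long=1−0.55=0.45; AND[max(0, a+b−1)] → w = 0.20
R3: far=0.25 → w = 0.25
R4: far=0.25, long=0.55; AND[max(0, a+b−1)] → w = 0.00
R5: short=0.23 → w = 0.23
Rules with consequent 'high': {R1, R3} → strengths 0.02, 0.25
Aggregate via t-conorm [min(1, a+b)]: 0.27

0.27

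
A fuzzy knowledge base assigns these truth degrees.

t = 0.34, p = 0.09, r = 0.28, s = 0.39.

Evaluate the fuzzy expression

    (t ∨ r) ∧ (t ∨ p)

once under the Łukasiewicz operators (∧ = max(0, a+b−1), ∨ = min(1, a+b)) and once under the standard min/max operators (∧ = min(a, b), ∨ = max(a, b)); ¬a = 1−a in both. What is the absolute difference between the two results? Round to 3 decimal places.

Under Łukasiewicz:
  t ∨ r = min(1, a+b) on (0.34, 0.28) = 0.62
  t ∨ p = min(1, a+b) on (0.34, 0.09) = 0.43
  (t ∨ r) ∧ (t ∨ p) = max(0, a+b−1) on (0.62, 0.43) = 0.05
  → value = 0.0500
Under standard min/max:
  t ∨ r = max(a, b) on (0.34, 0.28) = 0.34
  t ∨ p = max(a, b) on (0.34, 0.09) = 0.34
  (t ∨ r) ∧ (t ∨ p) = min(a, b) on (0.34, 0.34) = 0.34
  → value = 0.3400
|0.0500 − 0.3400| = 0.290

0.290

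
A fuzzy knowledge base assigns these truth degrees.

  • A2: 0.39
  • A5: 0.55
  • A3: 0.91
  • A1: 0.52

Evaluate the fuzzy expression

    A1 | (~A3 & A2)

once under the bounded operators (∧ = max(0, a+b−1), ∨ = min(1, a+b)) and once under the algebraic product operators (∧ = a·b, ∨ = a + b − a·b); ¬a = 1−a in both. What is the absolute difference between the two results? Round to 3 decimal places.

0.017

Under bounded:
  ~A3 = 1 − 0.91 = 0.09
  ~A3 & A2 = max(0, a+b−1) on (0.09, 0.39) = 0.00
  A1 | (~A3 & A2) = min(1, a+b) on (0.52, 0.00) = 0.52
  → value = 0.5200
Under algebraic product:
  ~A3 = 1 − 0.9100 = 0.0900
  ~A3 & A2 = a·b on (0.0900, 0.3900) = 0.0351
  A1 | (~A3 & A2) = a + b − a·b on (0.5200, 0.0351) = 0.5368
  → value = 0.5368
|0.5200 − 0.5368| = 0.017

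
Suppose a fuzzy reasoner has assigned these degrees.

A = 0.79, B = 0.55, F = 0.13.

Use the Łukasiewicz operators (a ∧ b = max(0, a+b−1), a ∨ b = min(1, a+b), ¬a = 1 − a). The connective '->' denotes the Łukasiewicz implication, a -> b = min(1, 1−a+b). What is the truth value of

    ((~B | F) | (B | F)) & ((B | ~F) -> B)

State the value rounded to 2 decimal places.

0.55

~B = 1 − 0.55 = 0.45
~B | F = min(1, a+b) on (0.45, 0.13) = 0.58
B | F = min(1, a+b) on (0.55, 0.13) = 0.68
(~B | F) | (B | F) = min(1, a+b) on (0.58, 0.68) = 1.00
~F = 1 − 0.13 = 0.87
B | ~F = min(1, a+b) on (0.55, 0.87) = 1.00
(B | ~F) -> B  [Łukasiewicz: min(1, 1−a+b)] with a=1.00, b=0.55 → 0.55
((~B | F) | (B | F)) & ((B | ~F) -> B) = max(0, a+b−1) on (1.00, 0.55) = 0.55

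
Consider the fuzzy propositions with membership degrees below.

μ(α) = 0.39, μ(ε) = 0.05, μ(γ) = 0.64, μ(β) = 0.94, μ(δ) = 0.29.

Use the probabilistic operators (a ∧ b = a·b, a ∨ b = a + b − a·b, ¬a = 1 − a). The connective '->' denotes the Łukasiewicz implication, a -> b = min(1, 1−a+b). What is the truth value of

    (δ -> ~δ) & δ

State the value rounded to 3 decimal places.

~δ = 1 − 0.2900 = 0.7100
δ -> ~δ  [Łukasiewicz: min(1, 1−a+b)] with a=0.2900, b=0.7100 → 1.0000
(δ -> ~δ) & δ = a·b on (1.0000, 0.2900) = 0.2900

0.290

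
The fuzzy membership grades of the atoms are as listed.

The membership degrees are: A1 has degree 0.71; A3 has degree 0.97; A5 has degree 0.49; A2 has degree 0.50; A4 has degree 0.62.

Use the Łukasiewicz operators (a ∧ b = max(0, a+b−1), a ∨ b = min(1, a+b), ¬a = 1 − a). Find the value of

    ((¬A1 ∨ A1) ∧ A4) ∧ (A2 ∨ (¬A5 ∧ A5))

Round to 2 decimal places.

0.12

¬A1 = 1 − 0.71 = 0.29
¬A1 ∨ A1 = min(1, a+b) on (0.29, 0.71) = 1.00
(¬A1 ∨ A1) ∧ A4 = max(0, a+b−1) on (1.00, 0.62) = 0.62
¬A5 = 1 − 0.49 = 0.51
¬A5 ∧ A5 = max(0, a+b−1) on (0.51, 0.49) = 0.00
A2 ∨ (¬A5 ∧ A5) = min(1, a+b) on (0.50, 0.00) = 0.50
((¬A1 ∨ A1) ∧ A4) ∧ (A2 ∨ (¬A5 ∧ A5)) = max(0, a+b−1) on (0.62, 0.50) = 0.12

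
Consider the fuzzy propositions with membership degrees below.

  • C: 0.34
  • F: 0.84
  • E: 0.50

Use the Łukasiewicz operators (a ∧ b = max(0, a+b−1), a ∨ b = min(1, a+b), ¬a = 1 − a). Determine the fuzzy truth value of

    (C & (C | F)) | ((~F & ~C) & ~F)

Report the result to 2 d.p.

0.34

C | F = min(1, a+b) on (0.34, 0.84) = 1.00
C & (C | F) = max(0, a+b−1) on (0.34, 1.00) = 0.34
~F = 1 − 0.84 = 0.16
~C = 1 − 0.34 = 0.66
~F & ~C = max(0, a+b−1) on (0.16, 0.66) = 0.00
~F = 1 − 0.84 = 0.16
(~F & ~C) & ~F = max(0, a+b−1) on (0.00, 0.16) = 0.00
(C & (C | F)) | ((~F & ~C) & ~F) = min(1, a+b) on (0.34, 0.00) = 0.34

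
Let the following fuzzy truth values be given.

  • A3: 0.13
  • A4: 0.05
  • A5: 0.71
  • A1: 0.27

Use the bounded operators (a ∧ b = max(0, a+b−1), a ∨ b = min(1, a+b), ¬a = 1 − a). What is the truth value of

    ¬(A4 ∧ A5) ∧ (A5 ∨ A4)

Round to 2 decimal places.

A4 ∧ A5 = max(0, a+b−1) on (0.05, 0.71) = 0.00
¬(A4 ∧ A5) = 1 − 0.00 = 1.00
A5 ∨ A4 = min(1, a+b) on (0.71, 0.05) = 0.76
¬(A4 ∧ A5) ∧ (A5 ∨ A4) = max(0, a+b−1) on (1.00, 0.76) = 0.76

0.76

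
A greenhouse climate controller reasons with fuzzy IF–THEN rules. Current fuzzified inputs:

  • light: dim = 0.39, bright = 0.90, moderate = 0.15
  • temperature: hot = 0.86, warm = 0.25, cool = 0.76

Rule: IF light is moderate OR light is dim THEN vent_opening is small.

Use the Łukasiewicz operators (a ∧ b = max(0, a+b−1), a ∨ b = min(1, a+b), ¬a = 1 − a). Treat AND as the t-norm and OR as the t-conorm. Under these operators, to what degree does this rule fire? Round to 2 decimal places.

firing strength: moderate=0.15, dim=0.39; OR[min(1, a+b)] → w = 0.54

0.54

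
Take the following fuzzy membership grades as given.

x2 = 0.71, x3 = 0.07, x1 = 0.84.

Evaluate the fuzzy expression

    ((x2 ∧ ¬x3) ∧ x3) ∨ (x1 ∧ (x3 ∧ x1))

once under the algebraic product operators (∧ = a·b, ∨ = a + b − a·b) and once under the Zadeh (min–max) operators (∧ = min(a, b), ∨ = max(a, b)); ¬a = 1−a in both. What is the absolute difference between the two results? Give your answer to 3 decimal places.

0.023

Under algebraic product:
  ¬x3 = 1 − 0.0700 = 0.9300
  x2 ∧ ¬x3 = a·b on (0.7100, 0.9300) = 0.6603
  (x2 ∧ ¬x3) ∧ x3 = a·b on (0.6603, 0.0700) = 0.0462
  x3 ∧ x1 = a·b on (0.0700, 0.8400) = 0.0588
  x1 ∧ (x3 ∧ x1) = a·b on (0.8400, 0.0588) = 0.0494
  ((x2 ∧ ¬x3) ∧ x3) ∨ (x1 ∧ (x3 ∧ x1)) = a + b − a·b on (0.0462, 0.0494) = 0.0933
  → value = 0.0933
Under Zadeh (min–max):
  ¬x3 = 1 − 0.07 = 0.93
  x2 ∧ ¬x3 = min(a, b) on (0.71, 0.93) = 0.71
  (x2 ∧ ¬x3) ∧ x3 = min(a, b) on (0.71, 0.07) = 0.07
  x3 ∧ x1 = min(a, b) on (0.07, 0.84) = 0.07
  x1 ∧ (x3 ∧ x1) = min(a, b) on (0.84, 0.07) = 0.07
  ((x2 ∧ ¬x3) ∧ x3) ∨ (x1 ∧ (x3 ∧ x1)) = max(a, b) on (0.07, 0.07) = 0.07
  → value = 0.0700
|0.0933 − 0.0700| = 0.023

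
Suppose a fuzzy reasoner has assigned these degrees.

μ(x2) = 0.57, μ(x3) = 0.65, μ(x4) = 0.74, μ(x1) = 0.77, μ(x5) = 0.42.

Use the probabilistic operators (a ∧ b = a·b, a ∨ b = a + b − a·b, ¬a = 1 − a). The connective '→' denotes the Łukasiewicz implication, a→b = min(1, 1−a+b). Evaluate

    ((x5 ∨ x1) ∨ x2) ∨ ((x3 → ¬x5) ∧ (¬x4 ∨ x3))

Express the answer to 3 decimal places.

0.982

x5 ∨ x1 = a + b − a·b on (0.4200, 0.7700) = 0.8666
(x5 ∨ x1) ∨ x2 = a + b − a·b on (0.8666, 0.5700) = 0.9426
¬x5 = 1 − 0.4200 = 0.5800
x3 → ¬x5  [Łukasiewicz: min(1, 1−a+b)] with a=0.6500, b=0.5800 → 0.9300
¬x4 = 1 − 0.7400 = 0.2600
¬x4 ∨ x3 = a + b − a·b on (0.2600, 0.6500) = 0.7410
(x3 → ¬x5) ∧ (¬x4 ∨ x3) = a·b on (0.9300, 0.7410) = 0.6891
((x5 ∨ x1) ∨ x2) ∨ ((x3 → ¬x5) ∧ (¬x4 ∨ x3)) = a + b − a·b on (0.9426, 0.6891) = 0.9822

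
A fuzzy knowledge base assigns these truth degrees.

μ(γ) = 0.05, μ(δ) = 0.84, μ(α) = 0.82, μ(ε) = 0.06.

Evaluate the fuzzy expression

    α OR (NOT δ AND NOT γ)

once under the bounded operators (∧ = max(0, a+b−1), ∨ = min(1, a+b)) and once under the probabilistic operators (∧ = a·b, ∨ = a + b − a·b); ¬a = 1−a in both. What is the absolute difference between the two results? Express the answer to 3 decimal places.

0.083

Under bounded:
  NOT δ = 1 − 0.84 = 0.16
  NOT γ = 1 − 0.05 = 0.95
  NOT δ AND NOT γ = max(0, a+b−1) on (0.16, 0.95) = 0.11
  α OR (NOT δ AND NOT γ) = min(1, a+b) on (0.82, 0.11) = 0.93
  → value = 0.9300
Under probabilistic:
  NOT δ = 1 − 0.8400 = 0.1600
  NOT γ = 1 − 0.0500 = 0.9500
  NOT δ AND NOT γ = a·b on (0.1600, 0.9500) = 0.1520
  α OR (NOT δ AND NOT γ) = a + b − a·b on (0.8200, 0.1520) = 0.8474
  → value = 0.8474
|0.9300 − 0.8474| = 0.083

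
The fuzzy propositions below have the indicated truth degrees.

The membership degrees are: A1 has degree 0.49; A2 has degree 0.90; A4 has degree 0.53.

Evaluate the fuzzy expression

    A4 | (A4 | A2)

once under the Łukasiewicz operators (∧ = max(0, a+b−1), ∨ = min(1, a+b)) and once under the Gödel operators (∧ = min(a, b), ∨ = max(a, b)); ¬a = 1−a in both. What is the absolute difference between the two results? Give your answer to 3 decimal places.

0.100

Under Łukasiewicz:
  A4 | A2 = min(1, a+b) on (0.53, 0.90) = 1.00
  A4 | (A4 | A2) = min(1, a+b) on (0.53, 1.00) = 1.00
  → value = 1.0000
Under Gödel:
  A4 | A2 = max(a, b) on (0.53, 0.90) = 0.90
  A4 | (A4 | A2) = max(a, b) on (0.53, 0.90) = 0.90
  → value = 0.9000
|1.0000 − 0.9000| = 0.100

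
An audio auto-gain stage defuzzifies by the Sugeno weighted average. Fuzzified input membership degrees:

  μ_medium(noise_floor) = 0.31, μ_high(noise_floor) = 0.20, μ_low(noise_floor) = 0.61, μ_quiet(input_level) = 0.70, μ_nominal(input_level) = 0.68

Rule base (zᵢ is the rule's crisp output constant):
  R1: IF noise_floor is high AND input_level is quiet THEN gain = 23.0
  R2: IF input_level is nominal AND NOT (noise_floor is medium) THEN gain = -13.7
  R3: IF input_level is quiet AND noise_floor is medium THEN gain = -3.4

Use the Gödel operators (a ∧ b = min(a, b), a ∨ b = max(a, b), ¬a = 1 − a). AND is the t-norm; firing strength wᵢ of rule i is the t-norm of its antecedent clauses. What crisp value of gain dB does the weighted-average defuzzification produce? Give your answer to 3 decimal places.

R1 (z=23.0): high=0.20, quiet=0.70; AND[min(a, b)] → w = 0.20
R2 (z=-13.7): nominal=0.68, ¬medium=1−0.31=0.69; AND[min(a, b)] → w = 0.68
R3 (z=-3.4): quiet=0.70, medium=0.31; AND[min(a, b)] → w = 0.31
Weighted average = (0.20·23.0 + 0.68·-13.7 + 0.31·-3.4) / (0.20 + 0.68 + 0.31)
  = -5.7700 / 1.1900 = -4.849

-4.849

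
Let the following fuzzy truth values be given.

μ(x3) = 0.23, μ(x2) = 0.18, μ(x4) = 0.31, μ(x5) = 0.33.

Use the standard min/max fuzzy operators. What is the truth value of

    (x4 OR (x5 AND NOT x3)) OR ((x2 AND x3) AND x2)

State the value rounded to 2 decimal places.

0.33

NOT x3 = 1 − 0.23 = 0.77
x5 AND NOT x3 = min(a, b) on (0.33, 0.77) = 0.33
x4 OR (x5 AND NOT x3) = max(a, b) on (0.31, 0.33) = 0.33
x2 AND x3 = min(a, b) on (0.18, 0.23) = 0.18
(x2 AND x3) AND x2 = min(a, b) on (0.18, 0.18) = 0.18
(x4 OR (x5 AND NOT x3)) OR ((x2 AND x3) AND x2) = max(a, b) on (0.33, 0.18) = 0.33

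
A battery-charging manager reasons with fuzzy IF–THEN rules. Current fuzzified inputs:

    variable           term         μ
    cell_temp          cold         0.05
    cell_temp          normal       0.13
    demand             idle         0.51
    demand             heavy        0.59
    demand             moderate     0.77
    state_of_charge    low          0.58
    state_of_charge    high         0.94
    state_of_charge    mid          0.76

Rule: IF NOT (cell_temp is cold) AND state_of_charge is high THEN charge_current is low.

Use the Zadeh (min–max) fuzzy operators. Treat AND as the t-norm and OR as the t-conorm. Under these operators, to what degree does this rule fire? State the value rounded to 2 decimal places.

firing strength: ¬cold=1−0.05=0.95, high=0.94; AND[min(a, b)] → w = 0.94

0.94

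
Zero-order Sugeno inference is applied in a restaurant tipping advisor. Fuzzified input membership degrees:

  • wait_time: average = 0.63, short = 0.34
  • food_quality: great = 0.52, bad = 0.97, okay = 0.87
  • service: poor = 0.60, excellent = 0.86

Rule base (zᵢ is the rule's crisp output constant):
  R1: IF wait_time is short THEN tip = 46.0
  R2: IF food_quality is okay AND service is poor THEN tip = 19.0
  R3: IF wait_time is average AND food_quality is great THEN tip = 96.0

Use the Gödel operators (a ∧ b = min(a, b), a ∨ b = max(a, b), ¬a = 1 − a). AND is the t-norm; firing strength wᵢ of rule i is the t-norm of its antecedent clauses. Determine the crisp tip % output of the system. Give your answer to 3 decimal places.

R1 (z=46.0): short=0.34 → w = 0.34
R2 (z=19.0): okay=0.87, poor=0.60; AND[min(a, b)] → w = 0.60
R3 (z=96.0): average=0.63, great=0.52; AND[min(a, b)] → w = 0.52
Weighted average = (0.34·46.0 + 0.60·19.0 + 0.52·96.0) / (0.34 + 0.60 + 0.52)
  = 76.9600 / 1.4600 = 52.712

52.712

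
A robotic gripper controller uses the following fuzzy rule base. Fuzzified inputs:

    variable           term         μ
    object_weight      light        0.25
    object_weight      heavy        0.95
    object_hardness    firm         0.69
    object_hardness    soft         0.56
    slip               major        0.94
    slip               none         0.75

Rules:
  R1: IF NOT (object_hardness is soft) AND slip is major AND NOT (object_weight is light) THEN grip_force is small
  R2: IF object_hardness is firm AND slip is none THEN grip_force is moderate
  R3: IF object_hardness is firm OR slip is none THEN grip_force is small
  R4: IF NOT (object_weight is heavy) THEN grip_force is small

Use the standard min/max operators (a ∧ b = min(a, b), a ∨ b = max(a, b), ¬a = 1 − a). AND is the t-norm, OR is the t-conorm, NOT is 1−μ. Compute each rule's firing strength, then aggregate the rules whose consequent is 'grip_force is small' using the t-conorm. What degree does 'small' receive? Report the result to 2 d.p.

0.75

R1: ¬soft=1−0.56=0.44, major=0.94, ¬light=1−0.25=0.75; AND[min(a, b)] → w = 0.44
R2: firm=0.69, none=0.75; AND[min(a, b)] → w = 0.69
R3: firm=0.69, none=0.75; OR[max(a, b)] → w = 0.75
R4: ¬heavy=1−0.95=0.05 → w = 0.05
Rules with consequent 'small': {R1, R3, R4} → strengths 0.44, 0.75, 0.05
Aggregate via t-conorm [max(a, b)]: 0.75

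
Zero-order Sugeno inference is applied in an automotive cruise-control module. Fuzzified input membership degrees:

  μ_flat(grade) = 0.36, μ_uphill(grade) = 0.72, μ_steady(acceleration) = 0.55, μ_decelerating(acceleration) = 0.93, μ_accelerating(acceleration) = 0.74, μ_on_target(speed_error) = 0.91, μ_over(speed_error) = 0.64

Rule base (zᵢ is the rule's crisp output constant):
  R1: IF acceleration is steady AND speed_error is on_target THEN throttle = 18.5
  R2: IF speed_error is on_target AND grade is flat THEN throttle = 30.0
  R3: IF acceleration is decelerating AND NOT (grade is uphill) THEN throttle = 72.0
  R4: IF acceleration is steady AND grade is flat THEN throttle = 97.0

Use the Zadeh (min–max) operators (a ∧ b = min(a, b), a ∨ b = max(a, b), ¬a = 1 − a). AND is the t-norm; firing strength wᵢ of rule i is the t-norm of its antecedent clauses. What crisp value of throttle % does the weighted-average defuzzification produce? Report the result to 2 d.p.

R1 (z=18.5): steady=0.55, on_target=0.91; AND[min(a, b)] → w = 0.55
R2 (z=30.0): on_target=0.91, flat=0.36; AND[min(a, b)] → w = 0.36
R3 (z=72.0): decelerating=0.93, ¬uphill=1−0.72=0.28; AND[min(a, b)] → w = 0.28
R4 (z=97.0): steady=0.55, flat=0.36; AND[min(a, b)] → w = 0.36
Weighted average = (0.55·18.5 + 0.36·30.0 + 0.28·72.0 + 0.36·97.0) / (0.55 + 0.36 + 0.28 + 0.36)
  = 76.0550 / 1.5500 = 49.07

49.07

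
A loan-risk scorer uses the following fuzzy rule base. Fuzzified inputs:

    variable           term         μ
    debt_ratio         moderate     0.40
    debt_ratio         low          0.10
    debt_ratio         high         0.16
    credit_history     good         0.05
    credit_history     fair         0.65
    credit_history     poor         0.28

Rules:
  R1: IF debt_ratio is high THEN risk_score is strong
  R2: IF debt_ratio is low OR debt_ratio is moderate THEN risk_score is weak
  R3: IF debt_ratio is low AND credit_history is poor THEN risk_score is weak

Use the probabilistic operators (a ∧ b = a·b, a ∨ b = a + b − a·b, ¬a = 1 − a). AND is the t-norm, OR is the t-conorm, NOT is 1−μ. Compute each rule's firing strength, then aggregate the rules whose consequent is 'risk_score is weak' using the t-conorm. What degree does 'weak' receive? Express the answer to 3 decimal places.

0.475

R1: high=0.16 → w = 0.1600
R2: low=0.10, moderate=0.40; OR[a + b − a·b] → w = 0.4600
R3: low=0.10, poor=0.28; AND[a·b] → w = 0.0280
Rules with consequent 'weak': {R2, R3} → strengths 0.4600, 0.0280
Aggregate via t-conorm [a + b − a·b]: 0.4751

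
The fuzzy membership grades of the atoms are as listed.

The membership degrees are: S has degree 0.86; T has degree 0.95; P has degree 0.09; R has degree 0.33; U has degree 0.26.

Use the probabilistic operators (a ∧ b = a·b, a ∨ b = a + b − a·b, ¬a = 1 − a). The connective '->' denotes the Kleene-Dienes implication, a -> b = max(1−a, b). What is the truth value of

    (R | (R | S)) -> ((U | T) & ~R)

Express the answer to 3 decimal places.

R | S = a + b − a·b on (0.3300, 0.8600) = 0.9062
R | (R | S) = a + b − a·b on (0.3300, 0.9062) = 0.9372
U | T = a + b − a·b on (0.2600, 0.9500) = 0.9630
~R = 1 − 0.3300 = 0.6700
(U | T) & ~R = a·b on (0.9630, 0.6700) = 0.6452
(R | (R | S)) -> ((U | T) & ~R)  [Kleene-Dienes: max(1−a, b)] with a=0.9372, b=0.6452 → 0.6452

0.645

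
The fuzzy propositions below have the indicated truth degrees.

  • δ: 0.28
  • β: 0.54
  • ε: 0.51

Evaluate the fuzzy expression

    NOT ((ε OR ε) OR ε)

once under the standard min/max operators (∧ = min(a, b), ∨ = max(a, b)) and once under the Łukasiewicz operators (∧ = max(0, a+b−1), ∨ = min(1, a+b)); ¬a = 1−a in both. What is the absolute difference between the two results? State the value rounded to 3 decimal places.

Under standard min/max:
  ε OR ε = max(a, b) on (0.51, 0.51) = 0.51
  (ε OR ε) OR ε = max(a, b) on (0.51, 0.51) = 0.51
  NOT ((ε OR ε) OR ε) = 1 − 0.51 = 0.49
  → value = 0.4900
Under Łukasiewicz:
  ε OR ε = min(1, a+b) on (0.51, 0.51) = 1.00
  (ε OR ε) OR ε = min(1, a+b) on (1.00, 0.51) = 1.00
  NOT ((ε OR ε) OR ε) = 1 − 1.00 = 0.00
  → value = 0.0000
|0.4900 − 0.0000| = 0.490

0.490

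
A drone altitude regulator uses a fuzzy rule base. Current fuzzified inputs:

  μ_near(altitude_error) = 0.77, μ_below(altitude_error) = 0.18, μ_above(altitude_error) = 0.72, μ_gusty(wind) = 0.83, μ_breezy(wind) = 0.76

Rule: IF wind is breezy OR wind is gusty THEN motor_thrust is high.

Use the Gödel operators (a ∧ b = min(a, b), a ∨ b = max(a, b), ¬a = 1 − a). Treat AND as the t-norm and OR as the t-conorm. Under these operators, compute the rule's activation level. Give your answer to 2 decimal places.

firing strength: breezy=0.76, gusty=0.83; OR[max(a, b)] → w = 0.83

0.83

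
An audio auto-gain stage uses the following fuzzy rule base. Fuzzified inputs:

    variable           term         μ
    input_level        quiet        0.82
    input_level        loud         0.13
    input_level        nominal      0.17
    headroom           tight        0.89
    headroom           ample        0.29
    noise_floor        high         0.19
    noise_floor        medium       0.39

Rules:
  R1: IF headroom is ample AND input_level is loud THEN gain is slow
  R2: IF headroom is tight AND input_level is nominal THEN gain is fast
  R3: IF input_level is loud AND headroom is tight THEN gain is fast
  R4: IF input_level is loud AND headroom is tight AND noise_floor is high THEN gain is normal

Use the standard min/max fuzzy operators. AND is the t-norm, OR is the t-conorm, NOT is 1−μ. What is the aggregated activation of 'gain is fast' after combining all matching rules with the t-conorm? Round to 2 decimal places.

R1: ample=0.29, loud=0.13; AND[min(a, b)] → w = 0.13
R2: tight=0.89, nominal=0.17; AND[min(a, b)] → w = 0.17
R3: loud=0.13, tight=0.89; AND[min(a, b)] → w = 0.13
R4: loud=0.13, tight=0.89, high=0.19; AND[min(a, b)] → w = 0.13
Rules with consequent 'fast': {R2, R3} → strengths 0.17, 0.13
Aggregate via t-conorm [max(a, b)]: 0.17

0.17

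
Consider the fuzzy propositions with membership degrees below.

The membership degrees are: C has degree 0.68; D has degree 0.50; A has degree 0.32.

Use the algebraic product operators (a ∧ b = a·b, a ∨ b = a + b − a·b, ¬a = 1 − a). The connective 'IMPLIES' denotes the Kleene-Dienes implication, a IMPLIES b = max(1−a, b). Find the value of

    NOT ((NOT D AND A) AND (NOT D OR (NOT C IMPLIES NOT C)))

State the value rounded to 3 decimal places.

NOT D = 1 − 0.5000 = 0.5000
NOT D AND A = a·b on (0.5000, 0.3200) = 0.1600
NOT D = 1 − 0.5000 = 0.5000
NOT C = 1 − 0.6800 = 0.3200
NOT C = 1 − 0.6800 = 0.3200
NOT C IMPLIES NOT C  [Kleene-Dienes: max(1−a, b)] with a=0.3200, b=0.3200 → 0.6800
NOT D OR (NOT C IMPLIES NOT C) = a + b − a·b on (0.5000, 0.6800) = 0.8400
(NOT D AND A) AND (NOT D OR (NOT C IMPLIES NOT C)) = a·b on (0.1600, 0.8400) = 0.1344
NOT ((NOT D AND A) AND (NOT D OR (NOT C IMPLIES NOT C))) = 1 − 0.1344 = 0.8656

0.866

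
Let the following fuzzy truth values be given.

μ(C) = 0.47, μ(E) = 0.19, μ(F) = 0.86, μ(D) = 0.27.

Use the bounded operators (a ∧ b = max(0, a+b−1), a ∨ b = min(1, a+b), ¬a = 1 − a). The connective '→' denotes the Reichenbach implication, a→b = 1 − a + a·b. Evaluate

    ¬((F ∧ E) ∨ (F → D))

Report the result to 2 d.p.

F ∧ E = max(0, a+b−1) on (0.86, 0.19) = 0.05
F → D  [Reichenbach: 1 − a + a·b] with a=0.86, b=0.27 → 0.37
(F ∧ E) ∨ (F → D) = min(1, a+b) on (0.05, 0.37) = 0.42
¬((F ∧ E) ∨ (F → D)) = 1 − 0.42 = 0.58

0.58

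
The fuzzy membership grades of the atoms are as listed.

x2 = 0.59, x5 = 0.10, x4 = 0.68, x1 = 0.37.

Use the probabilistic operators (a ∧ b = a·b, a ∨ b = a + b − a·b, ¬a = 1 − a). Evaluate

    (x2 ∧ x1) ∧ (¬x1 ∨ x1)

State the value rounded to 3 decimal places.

0.167

x2 ∧ x1 = a·b on (0.5900, 0.3700) = 0.2183
¬x1 = 1 − 0.3700 = 0.6300
¬x1 ∨ x1 = a + b − a·b on (0.6300, 0.3700) = 0.7669
(x2 ∧ x1) ∧ (¬x1 ∨ x1) = a·b on (0.2183, 0.7669) = 0.1674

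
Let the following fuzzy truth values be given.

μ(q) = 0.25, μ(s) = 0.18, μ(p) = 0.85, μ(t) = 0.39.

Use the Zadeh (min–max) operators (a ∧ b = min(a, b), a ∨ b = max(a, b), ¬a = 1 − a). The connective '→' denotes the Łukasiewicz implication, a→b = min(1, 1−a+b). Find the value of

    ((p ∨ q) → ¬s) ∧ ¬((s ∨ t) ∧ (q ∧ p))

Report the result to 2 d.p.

p ∨ q = max(a, b) on (0.85, 0.25) = 0.85
¬s = 1 − 0.18 = 0.82
(p ∨ q) → ¬s  [Łukasiewicz: min(1, 1−a+b)] with a=0.85, b=0.82 → 0.97
s ∨ t = max(a, b) on (0.18, 0.39) = 0.39
q ∧ p = min(a, b) on (0.25, 0.85) = 0.25
(s ∨ t) ∧ (q ∧ p) = min(a, b) on (0.39, 0.25) = 0.25
¬((s ∨ t) ∧ (q ∧ p)) = 1 − 0.25 = 0.75
((p ∨ q) → ¬s) ∧ ¬((s ∨ t) ∧ (q ∧ p)) = min(a, b) on (0.97, 0.75) = 0.75

0.75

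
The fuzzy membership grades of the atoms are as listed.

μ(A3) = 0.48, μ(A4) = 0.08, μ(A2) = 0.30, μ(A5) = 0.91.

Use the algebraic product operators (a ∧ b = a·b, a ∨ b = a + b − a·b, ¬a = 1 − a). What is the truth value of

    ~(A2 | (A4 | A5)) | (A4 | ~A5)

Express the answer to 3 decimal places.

0.211

A4 | A5 = a + b − a·b on (0.0800, 0.9100) = 0.9172
A2 | (A4 | A5) = a + b − a·b on (0.3000, 0.9172) = 0.9420
~(A2 | (A4 | A5)) = 1 − 0.9420 = 0.0580
~A5 = 1 − 0.9100 = 0.0900
A4 | ~A5 = a + b − a·b on (0.0800, 0.0900) = 0.1628
~(A2 | (A4 | A5)) | (A4 | ~A5) = a + b − a·b on (0.0580, 0.1628) = 0.2113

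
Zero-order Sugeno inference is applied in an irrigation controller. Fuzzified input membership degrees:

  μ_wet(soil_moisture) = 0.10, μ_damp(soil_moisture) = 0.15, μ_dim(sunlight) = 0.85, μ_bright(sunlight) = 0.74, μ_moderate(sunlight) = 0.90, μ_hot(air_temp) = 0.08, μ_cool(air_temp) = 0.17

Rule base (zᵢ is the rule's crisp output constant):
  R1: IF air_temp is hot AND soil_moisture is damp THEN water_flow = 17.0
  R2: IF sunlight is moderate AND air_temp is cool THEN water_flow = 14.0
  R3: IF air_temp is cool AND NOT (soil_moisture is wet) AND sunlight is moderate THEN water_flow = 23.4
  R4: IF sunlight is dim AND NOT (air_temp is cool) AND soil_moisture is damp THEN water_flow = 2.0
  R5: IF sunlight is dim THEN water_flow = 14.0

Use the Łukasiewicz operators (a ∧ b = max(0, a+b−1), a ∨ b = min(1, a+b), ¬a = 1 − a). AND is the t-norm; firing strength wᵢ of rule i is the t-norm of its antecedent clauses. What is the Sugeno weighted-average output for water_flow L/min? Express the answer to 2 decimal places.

14.00

R1 (z=17.0): hot=0.08, damp=0.15; AND[max(0, a+b−1)] → w = 0.00
R2 (z=14.0): moderate=0.90, cool=0.17; AND[max(0, a+b−1)] → w = 0.07
R3 (z=23.4): cool=0.17, ¬wet=1−0.10=0.90, moderate=0.90; AND[max(0, a+b−1)] → w = 0.00
R4 (z=2.0): dim=0.85, ¬cool=1−0.17=0.83, damp=0.15; AND[max(0, a+b−1)] → w = 0.00
R5 (z=14.0): dim=0.85 → w = 0.85
Weighted average = (0.00·17.0 + 0.07·14.0 + 0.00·23.4 + 0.00·2.0 + 0.85·14.0) / (0.00 + 0.07 + 0.00 + 0.00 + 0.85)
  = 12.8800 / 0.9200 = 14.00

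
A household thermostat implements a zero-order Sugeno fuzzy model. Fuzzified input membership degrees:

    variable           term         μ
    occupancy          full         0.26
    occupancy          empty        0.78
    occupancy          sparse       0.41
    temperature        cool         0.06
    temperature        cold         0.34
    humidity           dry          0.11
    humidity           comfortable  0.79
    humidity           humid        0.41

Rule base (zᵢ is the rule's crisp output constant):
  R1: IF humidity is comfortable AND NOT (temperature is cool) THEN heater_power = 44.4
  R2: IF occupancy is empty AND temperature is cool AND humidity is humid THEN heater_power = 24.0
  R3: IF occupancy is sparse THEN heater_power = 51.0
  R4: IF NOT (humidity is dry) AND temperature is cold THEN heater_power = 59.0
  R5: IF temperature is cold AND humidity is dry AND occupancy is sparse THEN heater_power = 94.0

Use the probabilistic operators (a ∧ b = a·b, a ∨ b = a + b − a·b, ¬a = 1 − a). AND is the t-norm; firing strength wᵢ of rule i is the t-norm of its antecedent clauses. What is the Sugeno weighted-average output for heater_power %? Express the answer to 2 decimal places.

R1 (z=44.4): comfortable=0.79, ¬cool=1−0.06=0.94; AND[a·b] → w = 0.7426
R2 (z=24.0): empty=0.78, cool=0.06, humid=0.41; AND[a·b] → w = 0.0192
R3 (z=51.0): sparse=0.41 → w = 0.4100
R4 (z=59.0): ¬dry=1−0.11=0.89, cold=0.34; AND[a·b] → w = 0.3026
R5 (z=94.0): cold=0.34, dry=0.11, sparse=0.41; AND[a·b] → w = 0.0153
Weighted average = (0.7426·44.4 + 0.0192·24.0 + 0.4100·51.0 + 0.3026·59.0 + 0.0153·94.0) / (0.7426 + 0.0192 + 0.4100 + 0.3026 + 0.0153)
  = 73.6367 / 1.4897 = 49.43

49.43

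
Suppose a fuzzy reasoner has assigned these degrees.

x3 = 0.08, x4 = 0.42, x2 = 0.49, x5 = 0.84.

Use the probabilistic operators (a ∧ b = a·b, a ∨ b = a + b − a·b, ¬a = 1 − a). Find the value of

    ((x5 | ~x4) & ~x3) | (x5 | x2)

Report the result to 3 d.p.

~x4 = 1 − 0.4200 = 0.5800
x5 | ~x4 = a + b − a·b on (0.8400, 0.5800) = 0.9328
~x3 = 1 − 0.0800 = 0.9200
(x5 | ~x4) & ~x3 = a·b on (0.9328, 0.9200) = 0.8582
x5 | x2 = a + b − a·b on (0.8400, 0.4900) = 0.9184
((x5 | ~x4) & ~x3) | (x5 | x2) = a + b − a·b on (0.8582, 0.9184) = 0.9884

0.988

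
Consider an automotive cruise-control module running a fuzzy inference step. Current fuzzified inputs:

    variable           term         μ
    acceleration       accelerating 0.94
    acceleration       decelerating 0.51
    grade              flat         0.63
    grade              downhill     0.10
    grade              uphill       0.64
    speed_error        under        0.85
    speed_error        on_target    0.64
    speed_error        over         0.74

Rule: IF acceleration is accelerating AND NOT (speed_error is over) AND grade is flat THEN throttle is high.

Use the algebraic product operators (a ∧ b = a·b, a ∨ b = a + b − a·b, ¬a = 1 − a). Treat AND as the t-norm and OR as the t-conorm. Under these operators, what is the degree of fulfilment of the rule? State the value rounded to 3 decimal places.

0.154

firing strength: accelerating=0.94, ¬over=1−0.74=0.26, flat=0.63; AND[a·b] → w = 0.1540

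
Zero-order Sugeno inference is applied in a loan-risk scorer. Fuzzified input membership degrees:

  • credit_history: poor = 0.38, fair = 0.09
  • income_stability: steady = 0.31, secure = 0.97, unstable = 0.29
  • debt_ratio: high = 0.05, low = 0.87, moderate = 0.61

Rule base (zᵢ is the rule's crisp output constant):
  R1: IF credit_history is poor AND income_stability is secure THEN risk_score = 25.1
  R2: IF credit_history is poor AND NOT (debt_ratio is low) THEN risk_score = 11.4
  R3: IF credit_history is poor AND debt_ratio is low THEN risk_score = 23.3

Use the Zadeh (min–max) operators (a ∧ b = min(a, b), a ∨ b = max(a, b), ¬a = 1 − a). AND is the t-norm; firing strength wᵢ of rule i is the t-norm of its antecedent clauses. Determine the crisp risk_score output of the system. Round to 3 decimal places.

22.330

R1 (z=25.1): poor=0.38, secure=0.97; AND[min(a, b)] → w = 0.38
R2 (z=11.4): poor=0.38, ¬low=1−0.87=0.13; AND[min(a, b)] → w = 0.13
R3 (z=23.3): poor=0.38, low=0.87; AND[min(a, b)] → w = 0.38
Weighted average = (0.38·25.1 + 0.13·11.4 + 0.38·23.3) / (0.38 + 0.13 + 0.38)
  = 19.8740 / 0.8900 = 22.330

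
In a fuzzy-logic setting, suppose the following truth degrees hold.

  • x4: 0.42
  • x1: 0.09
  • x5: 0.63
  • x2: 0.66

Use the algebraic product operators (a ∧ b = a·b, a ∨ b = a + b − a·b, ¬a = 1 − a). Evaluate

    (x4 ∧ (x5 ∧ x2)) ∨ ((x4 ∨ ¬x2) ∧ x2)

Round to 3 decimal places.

0.511

x5 ∧ x2 = a·b on (0.6300, 0.6600) = 0.4158
x4 ∧ (x5 ∧ x2) = a·b on (0.4200, 0.4158) = 0.1746
¬x2 = 1 − 0.6600 = 0.3400
x4 ∨ ¬x2 = a + b − a·b on (0.4200, 0.3400) = 0.6172
(x4 ∨ ¬x2) ∧ x2 = a·b on (0.6172, 0.6600) = 0.4074
(x4 ∧ (x5 ∧ x2)) ∨ ((x4 ∨ ¬x2) ∧ x2) = a + b − a·b on (0.1746, 0.4074) = 0.5108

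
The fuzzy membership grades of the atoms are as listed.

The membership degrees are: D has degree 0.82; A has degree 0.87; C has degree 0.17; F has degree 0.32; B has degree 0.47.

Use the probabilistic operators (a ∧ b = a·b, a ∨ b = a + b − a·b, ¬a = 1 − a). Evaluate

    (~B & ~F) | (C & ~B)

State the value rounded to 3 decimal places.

~B = 1 − 0.4700 = 0.5300
~F = 1 − 0.3200 = 0.6800
~B & ~F = a·b on (0.5300, 0.6800) = 0.3604
~B = 1 − 0.4700 = 0.5300
C & ~B = a·b on (0.1700, 0.5300) = 0.0901
(~B & ~F) | (C & ~B) = a + b − a·b on (0.3604, 0.0901) = 0.4180

0.418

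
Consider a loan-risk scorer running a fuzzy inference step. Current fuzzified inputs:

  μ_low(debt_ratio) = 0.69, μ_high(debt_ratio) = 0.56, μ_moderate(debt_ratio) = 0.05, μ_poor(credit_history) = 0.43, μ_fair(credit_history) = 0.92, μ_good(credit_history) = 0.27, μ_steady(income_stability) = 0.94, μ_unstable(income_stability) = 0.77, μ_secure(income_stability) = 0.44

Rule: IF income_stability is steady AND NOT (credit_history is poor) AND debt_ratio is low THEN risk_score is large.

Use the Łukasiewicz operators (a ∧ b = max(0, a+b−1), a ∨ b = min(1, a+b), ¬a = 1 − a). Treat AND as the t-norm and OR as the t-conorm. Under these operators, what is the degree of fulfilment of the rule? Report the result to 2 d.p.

0.20

firing strength: steady=0.94, ¬poor=1−0.43=0.57, low=0.69; AND[max(0, a+b−1)] → w = 0.20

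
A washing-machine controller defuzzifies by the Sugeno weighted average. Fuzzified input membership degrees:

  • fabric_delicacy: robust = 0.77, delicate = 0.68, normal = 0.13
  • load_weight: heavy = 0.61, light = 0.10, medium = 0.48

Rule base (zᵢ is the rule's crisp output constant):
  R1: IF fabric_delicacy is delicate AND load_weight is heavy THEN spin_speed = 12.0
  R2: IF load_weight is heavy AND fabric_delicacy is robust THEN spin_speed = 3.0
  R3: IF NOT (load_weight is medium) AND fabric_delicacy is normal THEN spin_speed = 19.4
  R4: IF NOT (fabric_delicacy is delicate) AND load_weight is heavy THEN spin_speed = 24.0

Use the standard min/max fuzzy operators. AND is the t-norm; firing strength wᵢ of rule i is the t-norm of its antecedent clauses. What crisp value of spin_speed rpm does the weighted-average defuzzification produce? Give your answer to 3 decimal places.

R1 (z=12.0): delicate=0.68, heavy=0.61; AND[min(a, b)] → w = 0.61
R2 (z=3.0): heavy=0.61, robust=0.77; AND[min(a, b)] → w = 0.61
R3 (z=19.4): ¬medium=1−0.48=0.52, normal=0.13; AND[min(a, b)] → w = 0.13
R4 (z=24.0): ¬delicate=1−0.68=0.32, heavy=0.61; AND[min(a, b)] → w = 0.32
Weighted average = (0.61·12.0 + 0.61·3.0 + 0.13·19.4 + 0.32·24.0) / (0.61 + 0.61 + 0.13 + 0.32)
  = 19.3520 / 1.6700 = 11.588

11.588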